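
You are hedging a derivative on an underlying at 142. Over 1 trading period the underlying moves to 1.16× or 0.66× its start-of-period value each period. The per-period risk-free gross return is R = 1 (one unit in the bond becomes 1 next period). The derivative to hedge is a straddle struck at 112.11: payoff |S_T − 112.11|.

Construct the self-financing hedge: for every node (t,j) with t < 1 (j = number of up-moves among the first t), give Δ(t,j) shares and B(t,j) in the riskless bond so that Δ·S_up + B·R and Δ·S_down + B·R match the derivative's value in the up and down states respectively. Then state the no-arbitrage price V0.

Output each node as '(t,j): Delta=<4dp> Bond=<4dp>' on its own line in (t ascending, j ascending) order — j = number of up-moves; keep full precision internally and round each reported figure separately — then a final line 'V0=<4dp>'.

(0,0): Delta=0.4820 Bond=-26.7804
V0=41.6596

No-arbitrage ⇒ martingale measure with p* = (R−d)/(u−d) = 0.6800.
Payoff layer (t=1): V(1,0)=18.3900, V(1,1)=52.6100
  t=0,j=0: stock 142.0000 → up 164.7200 (V=52.6100), down 93.7200 (V=18.3900). Price 41.6596; hedge Δ=0.4820, bond B=-26.7804.
Check: Δ(0,0)·S0 + B(0,0) = 41.6596 = V0.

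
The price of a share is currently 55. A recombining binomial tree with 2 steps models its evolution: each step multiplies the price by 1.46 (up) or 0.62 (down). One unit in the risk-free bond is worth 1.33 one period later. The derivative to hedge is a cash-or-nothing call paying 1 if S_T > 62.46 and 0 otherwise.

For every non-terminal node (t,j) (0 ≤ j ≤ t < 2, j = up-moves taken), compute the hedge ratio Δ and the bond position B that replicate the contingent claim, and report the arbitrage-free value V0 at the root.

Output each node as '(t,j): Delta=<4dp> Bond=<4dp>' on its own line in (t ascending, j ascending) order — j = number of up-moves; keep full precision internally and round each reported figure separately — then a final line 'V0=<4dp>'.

(0,0): Delta=0.0138 Bond=-0.3527
(1,0): Delta=0.0000 Bond=0.0000
(1,1): Delta=0.0148 Bond=-0.5550
V0=0.4039

No-arbitrage ⇒ martingale measure with p* = (R−d)/(u−d) = 0.8452.
Terminal payoffs: V(2,0)=0.0000, V(2,1)=0.0000, V(2,2)=1.0000
(1,0): S=34.1000. Δ = (V_up−V_dn)/(S_up−S_dn) = (0.0000−0.0000)/(49.7860−21.1420) = 0.0000. V = [p*·0.0000 + (1−p*)·0.0000]/1.33 = 0.0000. B = V − Δ·S = 0.0000.
(1,1): S=80.3000. Δ = (V_up−V_dn)/(S_up−S_dn) = (1.0000−0.0000)/(117.2380−49.7860) = 0.0148. V = [p*·1.0000 + (1−p*)·0.0000]/1.33 = 0.6355. B = V − Δ·S = -0.5550.
(0,0): S=55.0000. Δ = (V_up−V_dn)/(S_up−S_dn) = (0.6355−0.0000)/(80.3000−34.1000) = 0.0138. V = [p*·0.6355 + (1−p*)·0.0000]/1.33 = 0.4039. B = V − Δ·S = -0.3527.
Check: Δ(0,0)·S0 + B(0,0) = 0.4039 = V0.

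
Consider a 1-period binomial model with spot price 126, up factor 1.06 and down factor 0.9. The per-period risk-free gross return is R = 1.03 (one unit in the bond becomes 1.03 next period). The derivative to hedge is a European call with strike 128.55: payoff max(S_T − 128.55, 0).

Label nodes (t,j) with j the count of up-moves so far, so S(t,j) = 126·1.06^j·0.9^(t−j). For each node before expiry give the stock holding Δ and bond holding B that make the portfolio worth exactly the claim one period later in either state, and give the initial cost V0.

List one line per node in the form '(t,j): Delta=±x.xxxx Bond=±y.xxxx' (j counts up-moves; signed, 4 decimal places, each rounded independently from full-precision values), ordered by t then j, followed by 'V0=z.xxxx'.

(0,0): Delta=0.2485 Bond=-27.3604
V0=3.9521

No-arbitrage ⇒ martingale measure with p* = (R−d)/(u−d) = 0.8125.
At expiry t=1: V(1,0)=0.0000, V(1,1)=5.0100
Node (0,0) S=126.0000: V=(p*·5.0100+(1−p*)·0.0000)/1.03=3.9521; Δ=(5.0100−0.0000)/(133.5600−113.4000)=0.2485; B=V−Δ·S=-27.3604
Each (Δ,B) replicates both successor values, so the strategy is self-financing and V0 is arbitrage-free.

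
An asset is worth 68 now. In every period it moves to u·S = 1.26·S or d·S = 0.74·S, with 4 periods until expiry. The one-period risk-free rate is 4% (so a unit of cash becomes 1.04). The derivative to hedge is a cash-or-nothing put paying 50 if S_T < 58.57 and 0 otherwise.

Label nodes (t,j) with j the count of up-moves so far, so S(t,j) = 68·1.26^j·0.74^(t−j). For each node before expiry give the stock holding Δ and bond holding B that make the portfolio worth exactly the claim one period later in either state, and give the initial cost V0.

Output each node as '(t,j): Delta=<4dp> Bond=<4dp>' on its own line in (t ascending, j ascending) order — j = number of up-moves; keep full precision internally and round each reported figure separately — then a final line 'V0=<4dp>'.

The replicating-portfolio and risk-neutral prices coincide; use p* = (1.04−0.74)/(1.26−0.74) = 0.5769 for the latter.
Payoff layer (t=4): V(4,0)=50.0000, V(4,1)=50.0000, V(4,2)=0.0000, V(4,3)=0.0000, V(4,4)=0.0000
  t=3,j=0: stock 27.5552 → up 34.7196 (V=50.0000), down 20.3909 (V=50.0000). Price 48.0769; hedge Δ=0.0000, bond B=48.0769.
  t=3,j=1: stock 46.9184 → up 59.1171 (V=0.0000), down 34.7196 (V=50.0000). Price 20.3402; hedge Δ=-2.0494, bond B=116.4941.
  t=3,j=2: stock 79.8880 → up 100.6589 (V=0.0000), down 59.1171 (V=0.0000). Price 0.0000; hedge Δ=0.0000, bond B=0.0000.
  t=3,j=3: stock 136.0256 → up 171.3922 (V=0.0000), down 100.6589 (V=0.0000). Price 0.0000; hedge Δ=0.0000, bond B=0.0000.
  t=2,j=0: stock 37.2368 → up 46.9184 (V=20.3402), down 27.5552 (V=48.0769). Price 30.8413; hedge Δ=-1.4324, bond B=84.1811.
  t=2,j=1: stock 63.4032 → up 79.8880 (V=0.0000), down 46.9184 (V=20.3402). Price 8.2745; hedge Δ=-0.6169, bond B=47.3903.
  t=2,j=2: stock 107.9568 → up 136.0256 (V=0.0000), down 79.8880 (V=0.0000). Price 0.0000; hedge Δ=0.0000, bond B=0.0000.
  t=1,j=0: stock 50.3200 → up 63.4032 (V=8.2745), down 37.2368 (V=30.8413). Price 17.1365; hedge Δ=-0.8624, bond B=60.5343.
  t=1,j=1: stock 85.6800 → up 107.9568 (V=0.0000), down 63.4032 (V=8.2745). Price 3.3661; hedge Δ=-0.1857, bond B=19.2786.
  t=0,j=0: stock 68.0000 → up 85.6800 (V=3.3661), down 50.3200 (V=17.1365). Price 8.8385; hedge Δ=-0.3894, bond B=35.3201.
Each (Δ,B) replicates both successor values, so the strategy is self-financing and V0 is arbitrage-free.

(0,0): Delta=-0.3894 Bond=35.3201
(1,0): Delta=-0.8624 Bond=60.5343
(1,1): Delta=-0.1857 Bond=19.2786
(2,0): Delta=-1.4324 Bond=84.1811
(2,1): Delta=-0.6169 Bond=47.3903
(2,2): Delta=0.0000 Bond=0.0000
(3,0): Delta=0.0000 Bond=48.0769
(3,1): Delta=-2.0494 Bond=116.4941
(3,2): Delta=0.0000 Bond=0.0000
(3,3): Delta=0.0000 Bond=0.0000
V0=8.8385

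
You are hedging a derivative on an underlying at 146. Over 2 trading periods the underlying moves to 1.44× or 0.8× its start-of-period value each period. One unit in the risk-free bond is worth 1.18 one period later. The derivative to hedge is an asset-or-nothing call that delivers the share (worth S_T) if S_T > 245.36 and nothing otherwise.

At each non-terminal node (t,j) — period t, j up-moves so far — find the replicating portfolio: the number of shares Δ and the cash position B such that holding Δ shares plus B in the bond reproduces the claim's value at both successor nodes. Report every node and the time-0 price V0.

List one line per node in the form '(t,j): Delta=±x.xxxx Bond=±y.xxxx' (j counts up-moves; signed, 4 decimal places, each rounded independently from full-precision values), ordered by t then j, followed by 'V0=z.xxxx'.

Since d<R<u, set p* = (R−d)/(u−d) = 0.5937; price each node as the discounted p*-expectation of its children.
Terminal payoffs: V(2,0)=0.0000, V(2,1)=0.0000, V(2,2)=302.7456
  t=1,j=0: stock 116.8000 → up 168.1920 (V=0.0000), down 93.4400 (V=0.0000). Price 0.0000; hedge Δ=0.0000, bond B=0.0000.
  t=1,j=1: stock 210.2400 → up 302.7456 (V=302.7456), down 168.1920 (V=0.0000). Price 152.3349; hedge Δ=2.2500, bond B=-320.7051.
  t=0,j=0: stock 146.0000 → up 210.2400 (V=152.3349), down 116.8000 (V=0.0000). Price 76.6516; hedge Δ=1.6303, bond B=-161.3717.
Check: Δ(0,0)·S0 + B(0,0) = 76.6516 = V0.

(0,0): Delta=1.6303 Bond=-161.3717
(1,0): Delta=0.0000 Bond=0.0000
(1,1): Delta=2.2500 Bond=-320.7051
V0=76.6516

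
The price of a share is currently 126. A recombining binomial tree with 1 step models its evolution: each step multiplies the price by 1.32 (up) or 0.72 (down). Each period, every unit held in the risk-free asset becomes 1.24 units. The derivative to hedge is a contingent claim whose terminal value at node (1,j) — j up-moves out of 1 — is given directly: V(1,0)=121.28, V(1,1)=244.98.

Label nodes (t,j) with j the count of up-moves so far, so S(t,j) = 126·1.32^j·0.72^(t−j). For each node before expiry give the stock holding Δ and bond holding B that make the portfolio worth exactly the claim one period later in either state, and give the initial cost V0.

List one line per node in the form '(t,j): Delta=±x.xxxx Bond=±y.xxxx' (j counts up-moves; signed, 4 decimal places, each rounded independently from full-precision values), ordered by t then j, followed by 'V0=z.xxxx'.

(0,0): Delta=1.6362 Bond=-21.9032
V0=184.2634

Under the risk-neutral measure, an up-move has probability p* = (R−d)/(u−d) = 0.8667 and values discount at R = 1.24.
Payoff layer (t=1): V(1,0)=121.2800, V(1,1)=244.9800
  t=0,j=0: stock 126.0000 → up 166.3200 (V=244.9800), down 90.7200 (V=121.2800). Price 184.2634; hedge Δ=1.6362, bond B=-21.9032.
Self-financing check: at every node Δ·S+B equals the discounted successor values.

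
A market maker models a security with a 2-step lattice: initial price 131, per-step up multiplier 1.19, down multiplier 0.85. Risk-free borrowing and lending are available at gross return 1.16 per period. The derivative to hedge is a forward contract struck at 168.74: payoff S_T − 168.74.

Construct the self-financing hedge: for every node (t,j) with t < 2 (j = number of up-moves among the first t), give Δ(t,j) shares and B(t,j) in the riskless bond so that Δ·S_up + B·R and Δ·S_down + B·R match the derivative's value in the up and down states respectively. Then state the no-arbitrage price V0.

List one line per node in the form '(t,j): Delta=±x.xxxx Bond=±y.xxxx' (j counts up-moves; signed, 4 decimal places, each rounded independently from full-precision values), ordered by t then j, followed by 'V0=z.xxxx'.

(0,0): Delta=1.0000 Bond=-125.4013
(1,0): Delta=1.0000 Bond=-145.4655
(1,1): Delta=1.0000 Bond=-145.4655
V0=5.5987

Under the risk-neutral measure, an up-move has probability p* = (R−d)/(u−d) = 0.9118 and values discount at R = 1.16.
Terminal payoffs: V(2,0)=-74.0925, V(2,1)=-36.2335, V(2,2)=16.7691
Node (1,0) S=111.3500: V=(p*·-36.2335+(1−p*)·-74.0925)/1.16=-34.1155; Δ=(-36.2335−-74.0925)/(132.5065−94.6475)=1.0000; B=V−Δ·S=-145.4655
Node (1,1) S=155.8900: V=(p*·16.7691+(1−p*)·-36.2335)/1.16=10.4245; Δ=(16.7691−-36.2335)/(185.5091−132.5065)=1.0000; B=V−Δ·S=-145.4655
Node (0,0) S=131.0000: V=(p*·10.4245+(1−p*)·-34.1155)/1.16=5.5987; Δ=(10.4245−-34.1155)/(155.8900−111.3500)=1.0000; B=V−Δ·S=-125.4013
Self-financing check: at every node Δ·S+B equals the discounted successor values.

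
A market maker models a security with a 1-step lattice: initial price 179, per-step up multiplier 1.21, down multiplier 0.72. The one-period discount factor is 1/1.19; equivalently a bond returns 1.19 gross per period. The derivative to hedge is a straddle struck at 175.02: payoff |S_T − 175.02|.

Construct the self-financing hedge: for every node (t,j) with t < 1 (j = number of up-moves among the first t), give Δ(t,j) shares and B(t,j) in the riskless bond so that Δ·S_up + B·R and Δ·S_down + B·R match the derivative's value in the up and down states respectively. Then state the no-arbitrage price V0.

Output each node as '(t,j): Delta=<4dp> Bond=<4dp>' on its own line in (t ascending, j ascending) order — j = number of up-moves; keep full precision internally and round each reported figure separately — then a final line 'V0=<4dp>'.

(0,0): Delta=-0.0521 Bond=44.4161
V0=35.0895

Since d<R<u, set p* = (R−d)/(u−d) = 0.9592; price each node as the discounted p*-expectation of its children.
Terminal values V(1,·): V(1,0)=46.1400, V(1,1)=41.5700
Node (0,0) S=179.0000: V=(p*·41.5700+(1−p*)·46.1400)/1.19=35.0895; Δ=(41.5700−46.1400)/(216.5900−128.8800)=-0.0521; B=V−Δ·S=44.4161
Check: Δ(0,0)·S0 + B(0,0) = 35.0895 = V0.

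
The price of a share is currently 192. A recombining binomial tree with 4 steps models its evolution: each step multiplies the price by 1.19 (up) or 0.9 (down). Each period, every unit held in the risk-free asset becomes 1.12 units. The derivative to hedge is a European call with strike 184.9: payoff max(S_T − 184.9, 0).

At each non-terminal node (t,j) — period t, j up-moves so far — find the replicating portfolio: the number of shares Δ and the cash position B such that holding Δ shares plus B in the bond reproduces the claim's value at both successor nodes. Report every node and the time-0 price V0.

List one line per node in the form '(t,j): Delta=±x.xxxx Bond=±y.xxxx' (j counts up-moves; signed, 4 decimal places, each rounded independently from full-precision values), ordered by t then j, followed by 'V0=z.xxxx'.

(0,0): Delta=0.9616 Bond=-109.5134
(1,0): Delta=0.8555 Bond=-104.3245
(1,1): Delta=0.9871 Bond=-128.4875
(2,0): Delta=0.5306 Bond=-66.3132
(2,1): Delta=0.9337 Bond=-132.9212
(2,2): Delta=1.0000 Bond=-147.4011
(3,0): Delta=0.0000 Bond=0.0000
(3,1): Delta=0.6583 Bond=-97.9024
(3,2): Delta=1.0000 Bond=-165.0893
(3,3): Delta=1.0000 Bond=-165.0893
V0=75.1172

Under the risk-neutral measure, an up-move has probability p* = (R−d)/(u−d) = 0.7586 and values discount at R = 1.12.
Payoff layer (t=4): V(4,0)=0.0000, V(4,1)=0.0000, V(4,2)=35.3319, V(4,3)=106.2955, V(4,4)=200.1251
(3,0): S=139.9680. Δ = (V_up−V_dn)/(S_up−S_dn) = (0.0000−0.0000)/(166.5619−125.9712) = 0.0000. V = [p*·0.0000 + (1−p*)·0.0000]/1.12 = 0.0000. B = V − Δ·S = 0.0000.
(3,1): S=185.0688. Δ = (V_up−V_dn)/(S_up−S_dn) = (35.3319−0.0000)/(220.2319−166.5619) = 0.6583. V = [p*·35.3319 + (1−p*)·0.0000]/1.12 = 23.9317. B = V − Δ·S = -97.9024.
(3,2): S=244.7021. Δ = (V_up−V_dn)/(S_up−S_dn) = (106.2955−35.3319)/(291.1955−220.2319) = 1.0000. V = [p*·106.2955 + (1−p*)·35.3319]/1.12 = 79.6128. B = V − Δ·S = -165.0893.
(3,3): S=323.5505. Δ = (V_up−V_dn)/(S_up−S_dn) = (200.1251−106.2955)/(385.0251−291.1955) = 1.0000. V = [p*·200.1251 + (1−p*)·106.2955]/1.12 = 158.4612. B = V − Δ·S = -165.0893.
(2,0): S=155.5200. Δ = (V_up−V_dn)/(S_up−S_dn) = (23.9317−0.0000)/(185.0688−139.9680) = 0.5306. V = [p*·23.9317 + (1−p*)·0.0000]/1.12 = 16.2099. B = V − Δ·S = -66.3132.
(2,1): S=205.6320. Δ = (V_up−V_dn)/(S_up−S_dn) = (79.6128−23.9317)/(244.7021−185.0688) = 0.9337. V = [p*·79.6128 + (1−p*)·23.9317]/1.12 = 59.0826. B = V − Δ·S = -132.9212.
(2,2): S=271.8912. Δ = (V_up−V_dn)/(S_up−S_dn) = (158.4612−79.6128)/(323.5505−244.7021) = 1.0000. V = [p*·158.4612 + (1−p*)·79.6128]/1.12 = 124.4901. B = V − Δ·S = -147.4011.
(1,0): S=172.8000. Δ = (V_up−V_dn)/(S_up−S_dn) = (59.0826−16.2099)/(205.6320−155.5200) = 0.8555. V = [p*·59.0826 + (1−p*)·16.2099]/1.12 = 43.5125. B = V − Δ·S = -104.3245.
(1,1): S=228.4800. Δ = (V_up−V_dn)/(S_up−S_dn) = (124.4901−59.0826)/(271.8912−205.6320) = 0.9871. V = [p*·124.4901 + (1−p*)·59.0826]/1.12 = 97.0554. B = V − Δ·S = -128.4875.
(0,0): S=192.0000. Δ = (V_up−V_dn)/(S_up−S_dn) = (97.0554−43.5125)/(228.4800−172.8000) = 0.9616. V = [p*·97.0554 + (1−p*)·43.5125]/1.12 = 75.1172. B = V − Δ·S = -109.5134.
The time-0 hedge costs 75.1172, which is the no-arbitrage price.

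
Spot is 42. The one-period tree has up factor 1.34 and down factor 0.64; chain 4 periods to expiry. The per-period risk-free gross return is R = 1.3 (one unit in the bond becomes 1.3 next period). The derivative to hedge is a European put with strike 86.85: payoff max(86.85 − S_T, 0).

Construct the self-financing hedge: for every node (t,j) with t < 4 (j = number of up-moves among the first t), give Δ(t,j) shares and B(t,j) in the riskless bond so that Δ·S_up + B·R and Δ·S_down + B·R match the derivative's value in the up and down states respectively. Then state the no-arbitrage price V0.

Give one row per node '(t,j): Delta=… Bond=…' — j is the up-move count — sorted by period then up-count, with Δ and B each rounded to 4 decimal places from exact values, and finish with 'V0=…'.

(0,0): Delta=-0.3698 Bond=17.3777
(1,0): Delta=-1.0000 Bond=39.5312
(1,1): Delta=-0.3515 Bond=21.5643
(2,0): Delta=-1.0000 Bond=51.3905
(2,1): Delta=-1.0000 Bond=51.3905
(2,2): Delta=-0.3328 Bond=26.6181
(3,0): Delta=-1.0000 Bond=66.8077
(3,1): Delta=-1.0000 Bond=66.8077
(3,2): Delta=-1.0000 Bond=66.8077
(3,3): Delta=-0.3135 Bond=32.6517
V0=1.8467

The replicating-portfolio and risk-neutral prices coincide; use p* = (1.3−0.64)/(1.34−0.64) = 0.9429 for the latter.
Terminal values V(4,·): V(4,0)=79.8036, V(4,1)=72.0965, V(4,2)=55.9599, V(4,3)=22.1739, V(4,4)=0.0000
(3,0): S=11.0100. Δ = (V_up−V_dn)/(S_up−S_dn) = (72.0965−79.8036)/(14.7535−7.0464) = -1.0000. V = [p*·72.0965 + (1−p*)·79.8036]/1.3 = 55.7976. B = V − Δ·S = 66.8077.
(3,1): S=23.0523. Δ = (V_up−V_dn)/(S_up−S_dn) = (55.9599−72.0965)/(30.8901−14.7535) = -1.0000. V = [p*·55.9599 + (1−p*)·72.0965]/1.3 = 43.7554. B = V − Δ·S = 66.8077.
(3,2): S=48.2657. Δ = (V_up−V_dn)/(S_up−S_dn) = (22.1739−55.9599)/(64.6761−30.8901) = -1.0000. V = [p*·22.1739 + (1−p*)·55.9599]/1.3 = 18.5420. B = V − Δ·S = 66.8077.
(3,3): S=101.0564. Δ = (V_up−V_dn)/(S_up−S_dn) = (0.0000−22.1739)/(135.4155−64.6761) = -0.3135. V = [p*·0.0000 + (1−p*)·22.1739]/1.3 = 0.9747. B = V − Δ·S = 32.6517.
(2,0): S=17.2032. Δ = (V_up−V_dn)/(S_up−S_dn) = (43.7554−55.7976)/(23.0523−11.0100) = -1.0000. V = [p*·43.7554 + (1−p*)·55.7976]/1.3 = 34.1873. B = V − Δ·S = 51.3905.
(2,1): S=36.0192. Δ = (V_up−V_dn)/(S_up−S_dn) = (18.5420−43.7554)/(48.2657−23.0523) = -1.0000. V = [p*·18.5420 + (1−p*)·43.7554]/1.3 = 15.3713. B = V − Δ·S = 51.3905.
(2,2): S=75.4152. Δ = (V_up−V_dn)/(S_up−S_dn) = (0.9747−18.5420)/(101.0564−48.2657) = -0.3328. V = [p*·0.9747 + (1−p*)·18.5420]/1.3 = 1.5219. B = V − Δ·S = 26.6181.
(1,0): S=26.8800. Δ = (V_up−V_dn)/(S_up−S_dn) = (15.3713−34.1873)/(36.0192−17.2032) = -1.0000. V = [p*·15.3713 + (1−p*)·34.1873]/1.3 = 12.6512. B = V − Δ·S = 39.5312.
(1,1): S=56.2800. Δ = (V_up−V_dn)/(S_up−S_dn) = (1.5219−15.3713)/(75.4152−36.0192) = -0.3515. V = [p*·1.5219 + (1−p*)·15.3713]/1.3 = 1.7795. B = V − Δ·S = 21.5643.
(0,0): S=42.0000. Δ = (V_up−V_dn)/(S_up−S_dn) = (1.7795−12.6512)/(56.2800−26.8800) = -0.3698. V = [p*·1.7795 + (1−p*)·12.6512]/1.3 = 1.8467. B = V − Δ·S = 17.3777.
Self-financing check: at every node Δ·S+B equals the discounted successor values.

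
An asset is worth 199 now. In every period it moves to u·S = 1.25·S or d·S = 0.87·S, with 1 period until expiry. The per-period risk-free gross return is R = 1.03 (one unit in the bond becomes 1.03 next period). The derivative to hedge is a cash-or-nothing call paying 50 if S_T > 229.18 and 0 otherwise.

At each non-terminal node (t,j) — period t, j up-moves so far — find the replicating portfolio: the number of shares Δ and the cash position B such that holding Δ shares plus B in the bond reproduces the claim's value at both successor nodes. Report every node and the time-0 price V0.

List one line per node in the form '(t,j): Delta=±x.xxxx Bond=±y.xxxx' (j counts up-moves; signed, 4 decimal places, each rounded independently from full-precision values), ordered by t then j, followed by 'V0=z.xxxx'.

(0,0): Delta=0.6612 Bond=-111.1395
V0=20.4394

Risk-neutral probability p* = (R−d)/(u−d) = (1.03−0.87)/(1.25−0.87) = 0.4211.
Terminal payoffs: V(1,0)=0.0000, V(1,1)=50.0000
Node (0,0) S=199.0000: V=(p*·50.0000+(1−p*)·0.0000)/1.03=20.4394; Δ=(50.0000−0.0000)/(248.7500−173.1300)=0.6612; B=V−Δ·S=-111.1395
Self-financing check: at every node Δ·S+B equals the discounted successor values.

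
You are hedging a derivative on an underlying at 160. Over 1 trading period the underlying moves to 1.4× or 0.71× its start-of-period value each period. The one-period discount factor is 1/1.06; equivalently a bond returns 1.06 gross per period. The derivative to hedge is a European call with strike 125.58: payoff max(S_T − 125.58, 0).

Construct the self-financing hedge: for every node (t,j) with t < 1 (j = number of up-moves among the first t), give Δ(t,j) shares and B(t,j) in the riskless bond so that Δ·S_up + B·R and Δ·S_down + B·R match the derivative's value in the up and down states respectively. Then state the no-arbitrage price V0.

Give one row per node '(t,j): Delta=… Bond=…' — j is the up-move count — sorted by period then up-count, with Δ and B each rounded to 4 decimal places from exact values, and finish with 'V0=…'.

(0,0): Delta=0.8915 Bond=-95.5403
V0=47.0973

No-arbitrage ⇒ martingale measure with p* = (R−d)/(u−d) = 0.5072.
Payoff layer (t=1): V(1,0)=0.0000, V(1,1)=98.4200
(0,0): S=160.0000. Δ = (V_up−V_dn)/(S_up−S_dn) = (98.4200−0.0000)/(224.0000−113.6000) = 0.8915. V = [p*·98.4200 + (1−p*)·0.0000]/1.06 = 47.0973. B = V − Δ·S = -95.5403.
Check: Δ(0,0)·S0 + B(0,0) = 47.0973 = V0.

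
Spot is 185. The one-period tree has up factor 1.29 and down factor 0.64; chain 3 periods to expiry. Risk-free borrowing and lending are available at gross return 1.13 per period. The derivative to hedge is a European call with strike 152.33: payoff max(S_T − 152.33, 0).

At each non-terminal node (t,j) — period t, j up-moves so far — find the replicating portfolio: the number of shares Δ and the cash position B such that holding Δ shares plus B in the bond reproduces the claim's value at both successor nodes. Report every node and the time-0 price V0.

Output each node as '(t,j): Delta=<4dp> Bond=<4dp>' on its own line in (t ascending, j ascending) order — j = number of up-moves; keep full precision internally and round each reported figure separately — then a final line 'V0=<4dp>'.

(0,0): Delta=0.8486 Bond=-71.3152
(1,0): Delta=0.3875 Bond=-25.9833
(1,1): Delta=0.9234 Bond=-98.4157
(2,0): Delta=0.0000 Bond=0.0000
(2,1): Delta=0.4502 Bond=-38.9485
(2,2): Delta=1.0000 Bond=-134.8053
V0=85.6843

The replicating-portfolio and risk-neutral prices coincide; use p* = (1.13−0.64)/(1.29−0.64) = 0.7538 for the latter.
Terminal values V(3,·): V(3,0)=0.0000, V(3,1)=0.0000, V(3,2)=44.6994, V(3,3)=244.8075
Node (2,0) S=75.7760: V=(p*·0.0000+(1−p*)·0.0000)/1.13=0.0000; Δ=(0.0000−0.0000)/(97.7510−48.4966)=0.0000; B=V−Δ·S=0.0000
Node (2,1) S=152.7360: V=(p*·44.6994+(1−p*)·0.0000)/1.13=29.8199; Δ=(44.6994−0.0000)/(197.0294−97.7510)=0.4502; B=V−Δ·S=-38.9485
Node (2,2) S=307.8585: V=(p*·244.8075+(1−p*)·44.6994)/1.13=173.0532; Δ=(244.8075−44.6994)/(397.1375−197.0294)=1.0000; B=V−Δ·S=-134.8053
Node (1,0) S=118.4000: V=(p*·29.8199+(1−p*)·0.0000)/1.13=19.8935; Δ=(29.8199−0.0000)/(152.7360−75.7760)=0.3875; B=V−Δ·S=-25.9833
Node (1,1) S=238.6500: V=(p*·173.0532+(1−p*)·29.8199)/1.13=121.9432; Δ=(173.0532−29.8199)/(307.8585−152.7360)=0.9234; B=V−Δ·S=-98.4157
Node (0,0) S=185.0000: V=(p*·121.9432+(1−p*)·19.8935)/1.13=85.6843; Δ=(121.9432−19.8935)/(238.6500−118.4000)=0.8486; B=V−Δ·S=-71.3152
Root portfolio cost Δ·185+B reproduces V0=85.6843.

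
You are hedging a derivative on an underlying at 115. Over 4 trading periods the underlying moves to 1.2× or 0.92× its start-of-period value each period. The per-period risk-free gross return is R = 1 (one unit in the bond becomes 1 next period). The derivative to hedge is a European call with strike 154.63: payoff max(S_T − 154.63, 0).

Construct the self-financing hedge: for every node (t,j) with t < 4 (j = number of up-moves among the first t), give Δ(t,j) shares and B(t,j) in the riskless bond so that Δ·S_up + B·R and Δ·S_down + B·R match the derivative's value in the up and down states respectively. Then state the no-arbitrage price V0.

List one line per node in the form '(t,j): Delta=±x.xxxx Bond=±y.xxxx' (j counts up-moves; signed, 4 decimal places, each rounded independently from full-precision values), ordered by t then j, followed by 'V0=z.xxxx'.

(0,0): Delta=0.1935 Bond=-19.8104
(1,0): Delta=0.0777 Bond=-7.5618
(1,1): Delta=0.4154 Bond=-50.4319
(2,0): Delta=0.0000 Bond=0.0000
(2,1): Delta=0.2266 Bond=-26.4663
(2,2): Delta=0.7772 Bond=-110.3458
(3,0): Delta=0.0000 Bond=0.0000
(3,1): Delta=0.0000 Bond=0.0000
(3,2): Delta=0.6609 Bond=-92.6322
(3,3): Delta=1.0000 Bond=-154.6300
V0=2.4374

Under the risk-neutral measure, an up-move has probability p* = (R−d)/(u−d) = 0.2857 and values discount at R = 1.
At expiry t=4: V(4,0)=0.0000, V(4,1)=0.0000, V(4,2)=0.0000, V(4,3)=28.1924, V(4,4)=83.8340
  t=3,j=0: stock 89.5491 → up 107.4589 (V=0.0000), down 82.3852 (V=0.0000). Price 0.0000; hedge Δ=0.0000, bond B=0.0000.
  t=3,j=1: stock 116.8032 → up 140.1638 (V=0.0000), down 107.4589 (V=0.0000). Price 0.0000; hedge Δ=0.0000, bond B=0.0000.
  t=3,j=2: stock 152.3520 → up 182.8224 (V=28.1924), down 140.1638 (V=0.0000). Price 8.0550; hedge Δ=0.6609, bond B=-92.6322.
  t=3,j=3: stock 198.7200 → up 238.4640 (V=83.8340), down 182.8224 (V=28.1924). Price 44.0900; hedge Δ=1.0000, bond B=-154.6300.
  t=2,j=0: stock 97.3360 → up 116.8032 (V=0.0000), down 89.5491 (V=0.0000). Price 0.0000; hedge Δ=0.0000, bond B=0.0000.
  t=2,j=1: stock 126.9600 → up 152.3520 (V=8.0550), down 116.8032 (V=0.0000). Price 2.3014; hedge Δ=0.2266, bond B=-26.4663.
  t=2,j=2: stock 165.6000 → up 198.7200 (V=44.0900), down 152.3520 (V=8.0550). Price 18.3507; hedge Δ=0.7772, bond B=-110.3458.
  t=1,j=0: stock 105.8000 → up 126.9600 (V=2.3014), down 97.3360 (V=0.0000). Price 0.6575; hedge Δ=0.0777, bond B=-7.5618.
  t=1,j=1: stock 138.0000 → up 165.6000 (V=18.3507), down 126.9600 (V=2.3014). Price 6.8869; hedge Δ=0.4154, bond B=-50.4319.
  t=0,j=0: stock 115.0000 → up 138.0000 (V=6.8869), down 105.8000 (V=0.6575). Price 2.4374; hedge Δ=0.1935, bond B=-19.8104.
Root portfolio cost Δ·115+B reproduces V0=2.4374.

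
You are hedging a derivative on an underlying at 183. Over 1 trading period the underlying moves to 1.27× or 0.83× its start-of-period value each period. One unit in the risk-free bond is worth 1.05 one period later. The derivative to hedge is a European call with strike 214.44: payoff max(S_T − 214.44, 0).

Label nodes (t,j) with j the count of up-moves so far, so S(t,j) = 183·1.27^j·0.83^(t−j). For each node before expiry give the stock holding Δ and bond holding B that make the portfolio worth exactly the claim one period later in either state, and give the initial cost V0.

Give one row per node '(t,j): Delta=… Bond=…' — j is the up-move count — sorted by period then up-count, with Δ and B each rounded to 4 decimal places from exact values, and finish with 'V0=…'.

Since d<R<u, set p* = (R−d)/(u−d) = 0.5000; price each node as the discounted p*-expectation of its children.
At expiry t=1: V(1,0)=0.0000, V(1,1)=17.9700
Node (0,0) S=183.0000: V=(p*·17.9700+(1−p*)·0.0000)/1.05=8.5571; Δ=(17.9700−0.0000)/(232.4100−151.8900)=0.2232; B=V−Δ·S=-32.2838
Each (Δ,B) replicates both successor values, so the strategy is self-financing and V0 is arbitrage-free.

(0,0): Delta=0.2232 Bond=-32.2838
V0=8.5571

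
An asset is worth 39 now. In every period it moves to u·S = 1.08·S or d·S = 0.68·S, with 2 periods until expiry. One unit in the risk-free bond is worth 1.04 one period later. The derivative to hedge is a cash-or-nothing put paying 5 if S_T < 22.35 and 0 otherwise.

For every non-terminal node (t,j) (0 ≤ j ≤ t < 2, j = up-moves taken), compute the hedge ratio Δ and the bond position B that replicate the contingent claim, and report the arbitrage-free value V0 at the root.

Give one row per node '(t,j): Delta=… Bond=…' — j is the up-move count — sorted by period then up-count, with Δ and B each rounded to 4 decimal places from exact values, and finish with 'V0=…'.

No-arbitrage ⇒ martingale measure with p* = (R−d)/(u−d) = 0.9000.
Terminal payoffs: V(2,0)=5.0000, V(2,1)=0.0000, V(2,2)=0.0000
(1,0): S=26.5200. Δ = (V_up−V_dn)/(S_up−S_dn) = (0.0000−5.0000)/(28.6416−18.0336) = -0.4713. V = [p*·0.0000 + (1−p*)·5.0000]/1.04 = 0.4808. B = V − Δ·S = 12.9808.
(1,1): S=42.1200. Δ = (V_up−V_dn)/(S_up−S_dn) = (0.0000−0.0000)/(45.4896−28.6416) = 0.0000. V = [p*·0.0000 + (1−p*)·0.0000]/1.04 = 0.0000. B = V − Δ·S = 0.0000.
(0,0): S=39.0000. Δ = (V_up−V_dn)/(S_up−S_dn) = (0.0000−0.4808)/(42.1200−26.5200) = -0.0308. V = [p*·0.0000 + (1−p*)·0.4808]/1.04 = 0.0462. B = V − Δ·S = 1.2482.
The time-0 hedge costs 0.0462, which is the no-arbitrage price.

(0,0): Delta=-0.0308 Bond=1.2482
(1,0): Delta=-0.4713 Bond=12.9808
(1,1): Delta=0.0000 Bond=0.0000
V0=0.0462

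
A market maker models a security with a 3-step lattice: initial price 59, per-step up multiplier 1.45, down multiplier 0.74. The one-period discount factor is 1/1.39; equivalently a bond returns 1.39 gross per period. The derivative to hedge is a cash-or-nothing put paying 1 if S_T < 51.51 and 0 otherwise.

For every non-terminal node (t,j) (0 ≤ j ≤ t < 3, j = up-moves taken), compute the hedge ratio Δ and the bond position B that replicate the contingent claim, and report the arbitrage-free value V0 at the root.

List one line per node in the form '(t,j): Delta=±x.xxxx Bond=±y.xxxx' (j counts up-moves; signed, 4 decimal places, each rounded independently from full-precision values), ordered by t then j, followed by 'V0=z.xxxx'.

(0,0): Delta=-0.0019 Bond=0.1203
(1,0): Delta=-0.0212 Bond=1.0114
(1,1): Delta=-0.0010 Bond=0.0893
(2,0): Delta=0.0000 Bond=0.7194
(2,1): Delta=-0.0222 Bond=1.4692
(2,2): Delta=0.0000 Bond=0.0000
V0=0.0075

Risk-neutral probability p* = (R−d)/(u−d) = (1.39−0.74)/(1.45−0.74) = 0.9155.
Terminal payoffs: V(3,0)=1.0000, V(3,1)=1.0000, V(3,2)=0.0000, V(3,3)=0.0000
Node (2,0) S=32.3084: V=(p*·1.0000+(1−p*)·1.0000)/1.39=0.7194; Δ=(1.0000−1.0000)/(46.8472−23.9082)=0.0000; B=V−Δ·S=0.7194
Node (2,1) S=63.3070: V=(p*·0.0000+(1−p*)·1.0000)/1.39=0.0608; Δ=(0.0000−1.0000)/(91.7951−46.8472)=-0.0222; B=V−Δ·S=1.4692
Node (2,2) S=124.0475: V=(p*·0.0000+(1−p*)·0.0000)/1.39=0.0000; Δ=(0.0000−0.0000)/(179.8689−91.7951)=0.0000; B=V−Δ·S=0.0000
Node (1,0) S=43.6600: V=(p*·0.0608+(1−p*)·0.7194)/1.39=0.0838; Δ=(0.0608−0.7194)/(63.3070−32.3084)=-0.0212; B=V−Δ·S=1.0114
Node (1,1) S=85.5500: V=(p*·0.0000+(1−p*)·0.0608)/1.39=0.0037; Δ=(0.0000−0.0608)/(124.0475−63.3070)=-0.0010; B=V−Δ·S=0.0893
Node (0,0) S=59.0000: V=(p*·0.0037+(1−p*)·0.0838)/1.39=0.0075; Δ=(0.0037−0.0838)/(85.5500−43.6600)=-0.0019; B=V−Δ·S=0.1203
Each (Δ,B) replicates both successor values, so the strategy is self-financing and V0 is arbitrage-free.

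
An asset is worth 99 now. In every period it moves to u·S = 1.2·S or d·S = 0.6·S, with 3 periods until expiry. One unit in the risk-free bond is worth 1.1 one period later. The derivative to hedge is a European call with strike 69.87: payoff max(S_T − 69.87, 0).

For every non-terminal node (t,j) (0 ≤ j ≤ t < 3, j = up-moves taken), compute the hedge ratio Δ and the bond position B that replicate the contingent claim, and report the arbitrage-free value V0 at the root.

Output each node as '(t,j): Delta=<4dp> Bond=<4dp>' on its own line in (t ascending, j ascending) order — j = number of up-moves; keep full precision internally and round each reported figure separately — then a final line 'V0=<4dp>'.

(0,0): Delta=0.8870 Bond=-39.7239
(1,0): Delta=0.3330 Bond=-10.7893
(1,1): Delta=0.9424 Bond=-50.2777
(2,0): Delta=0.0000 Bond=0.0000
(2,1): Delta=0.3663 Bond=-14.2418
(2,2): Delta=1.0000 Bond=-63.5182
V0=48.0883

Risk-neutral probability p* = (R−d)/(u−d) = (1.1−0.6)/(1.2−0.6) = 0.8333.
At expiry t=3: V(3,0)=0.0000, V(3,1)=0.0000, V(3,2)=15.6660, V(3,3)=101.2020
(2,0): S=35.6400. Δ = (V_up−V_dn)/(S_up−S_dn) = (0.0000−0.0000)/(42.7680−21.3840) = 0.0000. V = [p*·0.0000 + (1−p*)·0.0000]/1.1 = 0.0000. B = V − Δ·S = 0.0000.
(2,1): S=71.2800. Δ = (V_up−V_dn)/(S_up−S_dn) = (15.6660−0.0000)/(85.5360−42.7680) = 0.3663. V = [p*·15.6660 + (1−p*)·0.0000]/1.1 = 11.8682. B = V − Δ·S = -14.2418.
(2,2): S=142.5600. Δ = (V_up−V_dn)/(S_up−S_dn) = (101.2020−15.6660)/(171.0720−85.5360) = 1.0000. V = [p*·101.2020 + (1−p*)·15.6660]/1.1 = 79.0418. B = V − Δ·S = -63.5182.
(1,0): S=59.4000. Δ = (V_up−V_dn)/(S_up−S_dn) = (11.8682−0.0000)/(71.2800−35.6400) = 0.3330. V = [p*·11.8682 + (1−p*)·0.0000]/1.1 = 8.9910. B = V − Δ·S = -10.7893.
(1,1): S=118.8000. Δ = (V_up−V_dn)/(S_up−S_dn) = (79.0418−11.8682)/(142.5600−71.2800) = 0.9424. V = [p*·79.0418 + (1−p*)·11.8682]/1.1 = 61.6784. B = V − Δ·S = -50.2777.
(0,0): S=99.0000. Δ = (V_up−V_dn)/(S_up−S_dn) = (61.6784−8.9910)/(118.8000−59.4000) = 0.8870. V = [p*·61.6784 + (1−p*)·8.9910]/1.1 = 48.0883. B = V − Δ·S = -39.7239.
Self-financing check: at every node Δ·S+B equals the discounted successor values.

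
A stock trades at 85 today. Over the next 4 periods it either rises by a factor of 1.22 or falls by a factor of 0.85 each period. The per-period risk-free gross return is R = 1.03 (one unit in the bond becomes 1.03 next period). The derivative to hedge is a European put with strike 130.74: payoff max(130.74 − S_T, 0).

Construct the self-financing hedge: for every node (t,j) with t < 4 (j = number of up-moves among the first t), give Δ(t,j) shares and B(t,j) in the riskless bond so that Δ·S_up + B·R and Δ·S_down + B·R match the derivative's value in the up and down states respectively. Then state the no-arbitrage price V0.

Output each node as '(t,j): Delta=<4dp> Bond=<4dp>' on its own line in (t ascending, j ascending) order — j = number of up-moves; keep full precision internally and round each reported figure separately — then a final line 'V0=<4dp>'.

(0,0): Delta=-0.8038 Bond=102.4479
(1,0): Delta=-0.9962 Bond=119.4192
(1,1): Delta=-0.6624 Bond=90.8512
(2,0): Delta=-1.0000 Bond=123.2350
(2,1): Delta=-0.9934 Bond=122.7557
(2,2): Delta=-0.4189 Bond=62.7769
(3,0): Delta=-1.0000 Bond=126.9320
(3,1): Delta=-1.0000 Bond=126.9320
(3,2): Delta=-0.9886 Bond=125.9172
(3,3): Delta=0.0000 Bond=0.0000
V0=34.1211

No-arbitrage ⇒ martingale measure with p* = (R−d)/(u−d) = 0.4865.
At expiry t=4: V(4,0)=86.3695, V(4,1)=67.0552, V(4,2)=39.3336, V(4,3)=0.0000, V(4,4)=0.0000
Node (3,0) S=52.2006: V=(p*·67.0552+(1−p*)·86.3695)/1.03=74.7314; Δ=(67.0552−86.3695)/(63.6848−44.3705)=-1.0000; B=V−Δ·S=126.9320
Node (3,1) S=74.9232: V=(p*·39.3336+(1−p*)·67.0552)/1.03=52.0088; Δ=(39.3336−67.0552)/(91.4064−63.6848)=-1.0000; B=V−Δ·S=126.9320
Node (3,2) S=107.5369: V=(p*·0.0000+(1−p*)·39.3336)/1.03=19.6101; Δ=(0.0000−39.3336)/(131.1950−91.4064)=-0.9886; B=V−Δ·S=125.9172
Node (3,3) S=154.3471: V=(p*·0.0000+(1−p*)·0.0000)/1.03=0.0000; Δ=(0.0000−0.0000)/(188.3034−131.1950)=0.0000; B=V−Δ·S=0.0000
Node (2,0) S=61.4125: V=(p*·52.0088+(1−p*)·74.7314)/1.03=61.8225; Δ=(52.0088−74.7314)/(74.9232−52.2006)=-1.0000; B=V−Δ·S=123.2350
Node (2,1) S=88.1450: V=(p*·19.6101+(1−p*)·52.0088)/1.03=35.1915; Δ=(19.6101−52.0088)/(107.5369−74.9232)=-0.9934; B=V−Δ·S=122.7557
Node (2,2) S=126.5140: V=(p*·0.0000+(1−p*)·19.6101)/1.03=9.7767; Δ=(0.0000−19.6101)/(154.3471−107.5369)=-0.4189; B=V−Δ·S=62.7769
Node (1,0) S=72.2500: V=(p*·35.1915+(1−p*)·61.8225)/1.03=47.4436; Δ=(35.1915−61.8225)/(88.1450−61.4125)=-0.9962; B=V−Δ·S=119.4192
Node (1,1) S=103.7000: V=(p*·9.7767+(1−p*)·35.1915)/1.03=22.1627; Δ=(9.7767−35.1915)/(126.5140−88.1450)=-0.6624; B=V−Δ·S=90.8512
Node (0,0) S=85.0000: V=(p*·22.1627+(1−p*)·47.4436)/1.03=34.1211; Δ=(22.1627−47.4436)/(103.7000−72.2500)=-0.8038; B=V−Δ·S=102.4479
Each (Δ,B) replicates both successor values, so the strategy is self-financing and V0 is arbitrage-free.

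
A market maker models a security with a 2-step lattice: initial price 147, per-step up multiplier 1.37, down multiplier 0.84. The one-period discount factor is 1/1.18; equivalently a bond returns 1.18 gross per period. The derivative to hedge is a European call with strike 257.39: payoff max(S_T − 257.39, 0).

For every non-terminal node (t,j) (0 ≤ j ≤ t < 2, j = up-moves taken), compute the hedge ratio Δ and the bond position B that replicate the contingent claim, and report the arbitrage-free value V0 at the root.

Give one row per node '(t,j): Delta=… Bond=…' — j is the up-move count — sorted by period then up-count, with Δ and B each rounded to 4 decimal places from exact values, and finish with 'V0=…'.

Since d<R<u, set p* = (R−d)/(u−d) = 0.6415; price each node as the discounted p*-expectation of its children.
At expiry t=2: V(2,0)=0.0000, V(2,1)=0.0000, V(2,2)=18.5143
(1,0): S=123.4800. Δ = (V_up−V_dn)/(S_up−S_dn) = (0.0000−0.0000)/(169.1676−103.7232) = 0.0000. V = [p*·0.0000 + (1−p*)·0.0000]/1.18 = 0.0000. B = V − Δ·S = 0.0000.
(1,1): S=201.3900. Δ = (V_up−V_dn)/(S_up−S_dn) = (18.5143−0.0000)/(275.9043−169.1676) = 0.1735. V = [p*·18.5143 + (1−p*)·0.0000]/1.18 = 10.0653. B = V − Δ·S = -24.8673.
(0,0): S=147.0000. Δ = (V_up−V_dn)/(S_up−S_dn) = (10.0653−0.0000)/(201.3900−123.4800) = 0.1292. V = [p*·10.0653 + (1−p*)·0.0000]/1.18 = 5.4720. B = V − Δ·S = -13.5192.
The time-0 hedge costs 5.4720, which is the no-arbitrage price.

(0,0): Delta=0.1292 Bond=-13.5192
(1,0): Delta=0.0000 Bond=0.0000
(1,1): Delta=0.1735 Bond=-24.8673
V0=5.4720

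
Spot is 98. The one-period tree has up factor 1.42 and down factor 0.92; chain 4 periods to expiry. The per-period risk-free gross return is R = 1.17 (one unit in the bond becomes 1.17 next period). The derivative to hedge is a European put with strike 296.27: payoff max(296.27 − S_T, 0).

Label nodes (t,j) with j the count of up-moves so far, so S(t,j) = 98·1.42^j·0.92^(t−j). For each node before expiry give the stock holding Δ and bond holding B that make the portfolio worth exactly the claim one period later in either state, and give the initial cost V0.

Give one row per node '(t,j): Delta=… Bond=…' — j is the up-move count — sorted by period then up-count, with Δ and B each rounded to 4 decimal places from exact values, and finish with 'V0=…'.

Risk-neutral probability p* = (R−d)/(u−d) = (1.17−0.92)/(1.42−0.92) = 0.5000.
At expiry t=4: V(4,0)=226.0635, V(4,1)=187.9078, V(4,2)=129.0153, V(4,3)=38.1160, V(4,4)=0.0000
  t=3,j=0: stock 76.3114 → up 108.3622 (V=187.9078), down 70.2065 (V=226.0635). Price 176.9108; hedge Δ=-1.0000, bond B=253.2222.
  t=3,j=1: stock 117.7850 → up 167.2547 (V=129.0153), down 108.3622 (V=187.9078). Price 135.4372; hedge Δ=-1.0000, bond B=253.2222.
  t=3,j=2: stock 181.7986 → up 258.1540 (V=38.1160), down 167.2547 (V=129.0153). Price 71.4236; hedge Δ=-1.0000, bond B=253.2222.
  t=3,j=3: stock 280.6022 → up 398.4552 (V=0.0000), down 258.1540 (V=38.1160). Price 16.2889; hedge Δ=-0.2717, bond B=92.5208.
  t=2,j=0: stock 82.9472 → up 117.7850 (V=135.4372), down 76.3114 (V=176.9108). Price 133.4820; hedge Δ=-1.0000, bond B=216.4292.
  t=2,j=1: stock 128.0272 → up 181.7986 (V=71.4236), down 117.7850 (V=135.4372). Price 88.4020; hedge Δ=-1.0000, bond B=216.4292.
  t=2,j=2: stock 197.6072 → up 280.6022 (V=16.2889), down 181.7986 (V=71.4236). Price 37.4840; hedge Δ=-0.5580, bond B=147.7534.
  t=1,j=0: stock 90.1600 → up 128.0272 (V=88.4020), down 82.9472 (V=133.4820). Price 94.8223; hedge Δ=-1.0000, bond B=184.9823.
  t=1,j=1: stock 139.1600 → up 197.6072 (V=37.4840), down 128.0272 (V=88.4020). Price 53.7974; hedge Δ=-0.7318, bond B=155.6336.
  t=0,j=0: stock 98.0000 → up 139.1600 (V=53.7974), down 90.1600 (V=94.8223). Price 63.5127; hedge Δ=-0.8372, bond B=145.5623.
Each (Δ,B) replicates both successor values, so the strategy is self-financing and V0 is arbitrage-free.

(0,0): Delta=-0.8372 Bond=145.5623
(1,0): Delta=-1.0000 Bond=184.9823
(1,1): Delta=-0.7318 Bond=155.6336
(2,0): Delta=-1.0000 Bond=216.4292
(2,1): Delta=-1.0000 Bond=216.4292
(2,2): Delta=-0.5580 Bond=147.7534
(3,0): Delta=-1.0000 Bond=253.2222
(3,1): Delta=-1.0000 Bond=253.2222
(3,2): Delta=-1.0000 Bond=253.2222
(3,3): Delta=-0.2717 Bond=92.5208
V0=63.5127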